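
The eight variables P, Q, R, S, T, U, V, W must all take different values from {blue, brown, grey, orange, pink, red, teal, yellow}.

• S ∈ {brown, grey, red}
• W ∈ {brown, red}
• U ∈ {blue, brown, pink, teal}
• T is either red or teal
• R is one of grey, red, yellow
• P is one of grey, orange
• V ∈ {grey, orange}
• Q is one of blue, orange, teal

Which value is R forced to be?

The 8 variables draw from only 8 values {blue, brown, grey, orange, pink, red, teal, yellow}, so each is used; only U can be pink, hence U = pink.
The 7 still-open variables together cover exactly {blue, brown, grey, orange, red, teal, yellow} — 7 values for 7 variables — and blue appears only in Q's list, so Q = blue.
Among the 6 still-open variables, teal fits only T (and all 6 values in {brown, grey, orange, red, teal, yellow} must be used), so T = teal.
The 5 still-open variables draw from only 5 values {brown, grey, orange, red, yellow}, so each is used; only R can be yellow, hence R = yellow.

yellow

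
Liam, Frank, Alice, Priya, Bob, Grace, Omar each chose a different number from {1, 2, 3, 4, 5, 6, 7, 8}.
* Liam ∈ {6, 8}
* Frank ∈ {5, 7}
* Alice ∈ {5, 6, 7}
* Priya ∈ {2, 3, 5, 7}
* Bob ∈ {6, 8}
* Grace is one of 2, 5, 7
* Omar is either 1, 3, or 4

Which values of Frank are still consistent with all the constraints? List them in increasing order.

5, 7

The 2 variables Liam and Bob are confined to {6, 8}, which locks those values in; drop them from Alice.
Frank and Alice share exactly the 2 values {5, 7}; by pigeonhole those values go to them, so strike 5, 7 from Priya, Grace.
Grace must be 2 (only option left). Eliminate 2 elsewhere: Priya.
Priya's domain is down to {3}, so Priya = 3. Remove 3 from Omar.
No further eliminations apply; Frank can still be any of 5, 7.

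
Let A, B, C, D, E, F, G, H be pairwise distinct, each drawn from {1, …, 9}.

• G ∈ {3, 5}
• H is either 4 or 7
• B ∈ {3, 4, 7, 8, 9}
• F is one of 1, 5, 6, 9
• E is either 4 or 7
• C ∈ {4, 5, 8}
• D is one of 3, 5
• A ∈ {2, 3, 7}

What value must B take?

The 2 variables D and G are confined to {3, 5}, which locks those values in; drop them from A, B, C, F.
E and H between them cover only {4, 7} — a naked pair. Remove those values from A, B, C.
A has just one choice, so A = 2.
That leaves C = 8. Strike 8 from B.
So B = 9.

9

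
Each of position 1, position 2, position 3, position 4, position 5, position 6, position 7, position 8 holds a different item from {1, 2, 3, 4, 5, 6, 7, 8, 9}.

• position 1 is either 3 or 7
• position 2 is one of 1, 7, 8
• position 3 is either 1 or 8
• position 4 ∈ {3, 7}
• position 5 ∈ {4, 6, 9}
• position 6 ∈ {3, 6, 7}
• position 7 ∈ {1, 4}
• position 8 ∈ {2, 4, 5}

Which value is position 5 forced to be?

9

The 2 variables position 1 and position 4 are confined to {3, 7}, which locks those values in; drop them from position 2, position 6.
That leaves position 6 = 6. Strike 6 from position 5.
The 2 variables position 2 and position 3 are confined to {1, 8}, which locks those values in; drop them from position 7.
position 7 has just one choice, so position 7 = 4. So position 5, position 8 can't be 4.
So position 5 = 9.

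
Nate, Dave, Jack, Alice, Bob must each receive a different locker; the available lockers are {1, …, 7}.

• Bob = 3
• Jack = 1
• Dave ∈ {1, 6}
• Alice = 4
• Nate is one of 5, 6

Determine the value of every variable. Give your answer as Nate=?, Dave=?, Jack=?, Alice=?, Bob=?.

Nate=5, Dave=6, Jack=1, Alice=4, Bob=3

Jack must be 1 (only option left). Eliminate 1 elsewhere: Dave.
Alice has just one choice, so Alice = 4.
That leaves Bob = 3.
Dave must be 6 (only option left). Eliminate 6 elsewhere: Nate.
Nate has just one choice, so Nate = 5.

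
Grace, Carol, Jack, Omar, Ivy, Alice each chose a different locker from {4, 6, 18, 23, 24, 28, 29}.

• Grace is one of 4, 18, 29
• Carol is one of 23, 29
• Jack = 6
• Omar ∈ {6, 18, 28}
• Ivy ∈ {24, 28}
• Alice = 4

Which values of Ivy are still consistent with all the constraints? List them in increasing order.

Jack must be 6 (only option left). Eliminate 6 elsewhere: Omar.
Alice's domain is down to {4}, so Alice = 4. Eliminate 4 elsewhere: Grace.
No further eliminations apply; Ivy can still be any of 24, 28.

24, 28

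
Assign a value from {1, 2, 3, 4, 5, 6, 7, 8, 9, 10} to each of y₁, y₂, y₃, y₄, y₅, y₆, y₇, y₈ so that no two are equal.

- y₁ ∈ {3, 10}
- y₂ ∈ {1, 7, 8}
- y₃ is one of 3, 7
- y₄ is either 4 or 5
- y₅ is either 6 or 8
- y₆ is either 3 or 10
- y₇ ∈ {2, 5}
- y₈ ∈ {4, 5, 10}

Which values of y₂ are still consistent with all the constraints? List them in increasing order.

y₁ and y₆ share exactly the 2 values {3, 10}; by pigeonhole those values go to them, so strike 3, 10 from y₃, y₈.
y₃ has just one choice, so y₃ = 7. So y₂ can't be 7.
The 2 variables y₄ and y₈ are confined to {4, 5}, which locks those values in; drop them from y₇.
y₇'s domain is down to {2}, so y₇ = 2.
No further eliminations apply; y₂ can still be any of 1, 8.

1, 8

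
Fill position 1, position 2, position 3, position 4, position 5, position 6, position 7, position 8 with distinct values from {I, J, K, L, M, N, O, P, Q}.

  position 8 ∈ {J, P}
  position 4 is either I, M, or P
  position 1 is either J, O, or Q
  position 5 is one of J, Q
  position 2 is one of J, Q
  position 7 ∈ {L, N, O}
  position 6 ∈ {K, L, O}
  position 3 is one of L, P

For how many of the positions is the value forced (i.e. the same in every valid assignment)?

position 2 and position 5 between them cover only {J, Q} — a naked pair. Remove those values from position 1, position 8.
position 1 must be O (only option left). Remove O from position 6, position 7.
position 8's domain is down to {P}, so position 8 = P. Remove P from position 3, position 4.
position 3's domain is down to {L}, so position 3 = L. Strike L from position 6, position 7.
position 6's domain is down to {K}, so position 6 = K.
position 7's domain is down to {N}, so position 7 = N.
Determined: position 1=O, position 3=L, position 6=K, position 7=N, position 8=P. The other positions each still have more than one consistent value. That makes 5.

5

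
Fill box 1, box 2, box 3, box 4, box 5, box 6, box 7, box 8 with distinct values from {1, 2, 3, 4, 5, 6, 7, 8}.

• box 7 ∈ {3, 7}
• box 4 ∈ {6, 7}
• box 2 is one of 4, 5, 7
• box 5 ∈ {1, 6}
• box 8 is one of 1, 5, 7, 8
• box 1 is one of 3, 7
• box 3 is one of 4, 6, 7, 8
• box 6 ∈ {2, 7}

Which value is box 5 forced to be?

1

The 8 variables draw from only 8 values {1, 2, 3, 4, 5, 6, 7, 8}, so each is used; only box 6 can be 2, hence box 6 = 2.
box 1 and box 7 between them cover only {3, 7} — a naked pair. Remove those values from box 2, box 3, box 4, box 8.
box 4 has just one choice, so box 4 = 6. Remove 6 from box 3, box 5.
So box 5 = 1.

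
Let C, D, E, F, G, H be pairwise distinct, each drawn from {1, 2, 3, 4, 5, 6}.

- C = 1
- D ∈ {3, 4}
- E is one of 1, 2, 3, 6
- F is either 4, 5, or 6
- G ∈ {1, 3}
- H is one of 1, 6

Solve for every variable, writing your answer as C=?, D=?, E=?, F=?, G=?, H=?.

C=1, D=4, E=2, F=5, G=3, H=6

C has just one choice, so C = 1. Remove 1 from E, G, H.
G's domain is down to {3}, so G = 3. Eliminate 3 elsewhere: D, E.
H has just one choice, so H = 6. So E, F can't be 6.
D must be 4 (only option left). Strike 4 from F.
E must be 2 (only option left).
F must be 5 (only option left).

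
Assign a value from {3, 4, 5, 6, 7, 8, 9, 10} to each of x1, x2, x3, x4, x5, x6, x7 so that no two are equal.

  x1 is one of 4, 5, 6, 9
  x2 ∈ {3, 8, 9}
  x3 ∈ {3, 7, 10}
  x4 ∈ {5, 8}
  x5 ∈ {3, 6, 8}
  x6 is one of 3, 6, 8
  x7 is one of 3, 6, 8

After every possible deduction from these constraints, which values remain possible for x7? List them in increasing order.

3, 6, 8

x5, x6, x7 between them cover only {3, 6, 8} — a naked triple. Remove those values from x1, x2, x3, x4.
That leaves x2 = 9. So x1 can't be 9.
x4 must be 5 (only option left). Eliminate 5 elsewhere: x1.
x1's domain is down to {4}, so x1 = 4.
No further eliminations apply; x7 can still be any of 3, 6, 8.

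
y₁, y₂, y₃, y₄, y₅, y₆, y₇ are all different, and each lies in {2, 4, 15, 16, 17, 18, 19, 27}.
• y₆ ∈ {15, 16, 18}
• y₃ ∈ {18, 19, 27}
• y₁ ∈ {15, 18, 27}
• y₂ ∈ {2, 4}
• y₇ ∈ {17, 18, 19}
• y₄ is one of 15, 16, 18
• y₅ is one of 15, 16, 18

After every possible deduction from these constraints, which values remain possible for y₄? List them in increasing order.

15, 16, 18

y₄, y₅, y₆ between them cover only {15, 16, 18} — a naked triple. Remove those values from y₁, y₃, y₇.
y₁'s domain is down to {27}, so y₁ = 27. Strike 27 from y₃.
y₃'s domain is down to {19}, so y₃ = 19. Remove 19 from y₇.
y₇ has just one choice, so y₇ = 17.
No further eliminations apply; y₄ can still be any of 15, 16, 18.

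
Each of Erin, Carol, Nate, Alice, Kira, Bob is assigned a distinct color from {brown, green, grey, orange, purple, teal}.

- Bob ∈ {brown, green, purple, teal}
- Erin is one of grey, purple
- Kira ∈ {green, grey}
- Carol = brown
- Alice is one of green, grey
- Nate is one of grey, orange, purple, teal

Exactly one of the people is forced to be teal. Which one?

Carol must be brown (only option left). Remove brown from Bob.
The 5 still-open variables draw from only 5 values {green, grey, orange, purple, teal}, so each is used; only Nate can be orange, hence Nate = orange.
The 4 still-open variables together cover exactly {green, grey, purple, teal} — 4 values for 4 variables — and teal appears only in Bob's list, so Bob = teal.

Bob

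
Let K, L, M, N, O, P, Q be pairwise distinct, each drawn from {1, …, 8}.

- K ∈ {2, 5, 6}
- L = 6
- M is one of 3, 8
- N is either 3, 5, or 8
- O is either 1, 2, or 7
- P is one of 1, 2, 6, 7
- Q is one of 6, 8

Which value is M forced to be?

3

L must be 6 (only option left). Eliminate 6 elsewhere: K, P, Q.
Q's domain is down to {8}, so Q = 8. Strike 8 from M, N.
So M = 3.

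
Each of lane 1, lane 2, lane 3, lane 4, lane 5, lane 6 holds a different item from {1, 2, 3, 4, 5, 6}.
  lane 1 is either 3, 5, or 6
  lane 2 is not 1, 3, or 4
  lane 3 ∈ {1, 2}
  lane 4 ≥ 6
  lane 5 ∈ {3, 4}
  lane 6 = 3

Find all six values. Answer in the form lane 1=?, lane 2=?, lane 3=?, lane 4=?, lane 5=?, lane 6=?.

lane 4's domain is down to {6}, so lane 4 = 6. Eliminate 6 elsewhere: lane 1, lane 2.
That leaves lane 6 = 3. Eliminate 3 elsewhere: lane 1, lane 5.
lane 1's domain is down to {5}, so lane 1 = 5. Eliminate 5 elsewhere: lane 2.
That leaves lane 2 = 2. Remove 2 from lane 3.
lane 3 has just one choice, so lane 3 = 1.
lane 5's domain is down to {4}, so lane 5 = 4.

lane 1=5, lane 2=2, lane 3=1, lane 4=6, lane 5=4, lane 6=3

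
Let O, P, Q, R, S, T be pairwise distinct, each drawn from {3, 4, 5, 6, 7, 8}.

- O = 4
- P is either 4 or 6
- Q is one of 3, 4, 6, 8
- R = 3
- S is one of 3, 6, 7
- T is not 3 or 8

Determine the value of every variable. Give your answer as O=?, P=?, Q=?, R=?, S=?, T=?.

O=4, P=6, Q=8, R=3, S=7, T=5

O's domain is down to {4}, so O = 4. Remove 4 from P, Q, T.
P has just one choice, so P = 6. Remove 6 from Q, S, T.
R has just one choice, so R = 3. Strike 3 from Q, S.
S must be 7 (only option left). So T can't be 7.
That leaves T = 5.
Q has just one choice, so Q = 8.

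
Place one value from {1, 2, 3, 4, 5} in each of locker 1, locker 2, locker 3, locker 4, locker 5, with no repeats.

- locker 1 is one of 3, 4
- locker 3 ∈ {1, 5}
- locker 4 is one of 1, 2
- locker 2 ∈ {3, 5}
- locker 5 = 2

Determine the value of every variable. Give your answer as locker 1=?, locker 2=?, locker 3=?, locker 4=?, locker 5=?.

locker 1=4, locker 2=3, locker 3=5, locker 4=1, locker 5=2

locker 5 has just one choice, so locker 5 = 2. Eliminate 2 elsewhere: locker 4.
locker 4's domain is down to {1}, so locker 4 = 1. Eliminate 1 elsewhere: locker 3.
locker 3's domain is down to {5}, so locker 3 = 5. Strike 5 from locker 2.
locker 2 must be 3 (only option left). Remove 3 from locker 1.
locker 1 must be 4 (only option left).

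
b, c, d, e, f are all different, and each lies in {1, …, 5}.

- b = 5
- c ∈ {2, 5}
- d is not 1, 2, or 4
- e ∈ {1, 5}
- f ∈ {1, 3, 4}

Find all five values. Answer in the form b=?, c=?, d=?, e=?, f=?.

b=5, c=2, d=3, e=1, f=4

b has just one choice, so b = 5. So c, d, e can't be 5.
c's domain is down to {2}, so c = 2.
d's domain is down to {3}, so d = 3. Remove 3 from f.
e must be 1 (only option left). Remove 1 from f.
f has just one choice, so f = 4.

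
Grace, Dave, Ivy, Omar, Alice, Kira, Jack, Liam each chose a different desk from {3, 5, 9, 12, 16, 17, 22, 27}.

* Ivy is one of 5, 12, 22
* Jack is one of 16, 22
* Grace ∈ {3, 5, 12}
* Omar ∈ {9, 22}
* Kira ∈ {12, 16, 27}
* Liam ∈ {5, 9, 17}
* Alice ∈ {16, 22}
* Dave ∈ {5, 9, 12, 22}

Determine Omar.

Among the 8 variables, 3 fits only Grace (and all 8 values in {3, 5, 9, 12, 16, 17, 22, 27} must be used), so Grace = 3.
The 7 still-open variables draw from only 7 values {5, 9, 12, 16, 17, 22, 27}, so each is used; only Liam can be 17, hence Liam = 17.
Among the 6 still-open variables, 27 fits only Kira (and all 6 values in {5, 9, 12, 16, 22, 27} must be used), so Kira = 27.
Alice and Jack between them cover only {16, 22} — a naked pair. Remove those values from Dave, Ivy, Omar.
So Omar = 9.

9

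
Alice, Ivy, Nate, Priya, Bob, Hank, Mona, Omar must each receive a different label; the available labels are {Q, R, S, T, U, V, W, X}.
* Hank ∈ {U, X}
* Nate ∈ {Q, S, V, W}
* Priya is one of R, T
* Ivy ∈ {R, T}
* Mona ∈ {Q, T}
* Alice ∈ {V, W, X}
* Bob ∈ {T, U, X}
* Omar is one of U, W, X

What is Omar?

The 8 variables draw from only 8 values {Q, R, S, T, U, V, W, X}, so each is used; only Nate can be S, hence Nate = S.
The 7 still-open variables draw from only 7 values {Q, R, T, U, V, W, X}, so each is used; only Mona can be Q, hence Mona = Q.
Among the 6 still-open variables, V fits only Alice (and all 6 values in {R, T, U, V, W, X} must be used), so Alice = V.
The 5 still-open variables together cover exactly {R, T, U, W, X} — 5 values for 5 variables — and W appears only in Omar's list, so Omar = W.

W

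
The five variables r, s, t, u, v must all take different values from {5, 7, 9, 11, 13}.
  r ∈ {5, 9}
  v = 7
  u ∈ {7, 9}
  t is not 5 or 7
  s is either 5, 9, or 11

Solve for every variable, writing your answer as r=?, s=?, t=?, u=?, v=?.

v has just one choice, so v = 7. Strike 7 from u.
That leaves u = 9. Strike 9 from r, s, t.
r has just one choice, so r = 5. So s can't be 5.
s's domain is down to {11}, so s = 11. Eliminate 11 elsewhere: t.
That leaves t = 13.

r=5, s=11, t=13, u=9, v=7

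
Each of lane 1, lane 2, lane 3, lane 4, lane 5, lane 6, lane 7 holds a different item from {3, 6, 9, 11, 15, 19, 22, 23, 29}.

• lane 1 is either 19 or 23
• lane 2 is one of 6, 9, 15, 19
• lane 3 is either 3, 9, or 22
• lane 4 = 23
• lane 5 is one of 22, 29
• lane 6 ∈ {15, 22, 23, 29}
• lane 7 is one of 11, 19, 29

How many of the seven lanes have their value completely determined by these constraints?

2

lane 4 has just one choice, so lane 4 = 23. Strike 23 from lane 1, lane 6.
lane 1 must be 19 (only option left). Eliminate 19 elsewhere: lane 2, lane 7.
Determined: lane 1=19, lane 4=23. The other lanes each still have more than one consistent value. That makes 2.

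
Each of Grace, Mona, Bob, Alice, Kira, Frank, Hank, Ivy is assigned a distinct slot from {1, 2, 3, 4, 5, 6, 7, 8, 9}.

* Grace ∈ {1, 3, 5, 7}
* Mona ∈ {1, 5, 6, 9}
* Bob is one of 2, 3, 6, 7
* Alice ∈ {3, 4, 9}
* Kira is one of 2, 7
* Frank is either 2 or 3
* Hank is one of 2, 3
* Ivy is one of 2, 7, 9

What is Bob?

6

The 8 variables draw from only 8 values {1, 2, 3, 4, 5, 6, 7, 9}, so each is used; only Alice can be 4, hence Alice = 4.
The 2 variables Frank and Hank are confined to {2, 3}, which locks those values in; drop them from Grace, Bob, Kira, Ivy.
Kira has just one choice, so Kira = 7. So Grace, Bob, Ivy can't be 7.
So Bob = 6.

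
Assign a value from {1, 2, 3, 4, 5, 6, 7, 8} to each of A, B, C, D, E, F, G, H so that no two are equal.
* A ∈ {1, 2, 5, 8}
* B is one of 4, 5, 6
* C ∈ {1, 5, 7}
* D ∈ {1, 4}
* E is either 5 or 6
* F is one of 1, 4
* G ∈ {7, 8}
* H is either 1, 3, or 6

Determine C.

Among the 8 variables, 2 fits only A (and all 8 values in {1, 2, 3, 4, 5, 6, 7, 8} must be used), so A = 2.
The 7 still-open variables together cover exactly {1, 3, 4, 5, 6, 7, 8} — 7 values for 7 variables — and 3 appears only in H's list, so H = 3.
Among the 6 still-open variables, 8 fits only G (and all 6 values in {1, 4, 5, 6, 7, 8} must be used), so G = 8.
The 5 still-open variables together cover exactly {1, 4, 5, 6, 7} — 5 values for 5 variables — and 7 appears only in C's list, so C = 7.

7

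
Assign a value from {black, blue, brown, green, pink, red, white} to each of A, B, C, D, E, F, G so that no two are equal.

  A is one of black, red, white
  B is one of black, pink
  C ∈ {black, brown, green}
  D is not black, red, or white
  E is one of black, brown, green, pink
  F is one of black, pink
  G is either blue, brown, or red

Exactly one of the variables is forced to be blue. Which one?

D

The 7 variables draw from only 7 values {black, blue, brown, green, pink, red, white}, so each is used; only A can be white, hence A = white.
The 6 still-open variables draw from only 6 values {black, blue, brown, green, pink, red}, so each is used; only G can be red, hence G = red.
The 5 still-open variables together cover exactly {black, blue, brown, green, pink} — 5 values for 5 variables — and blue appears only in D's list, so D = blue.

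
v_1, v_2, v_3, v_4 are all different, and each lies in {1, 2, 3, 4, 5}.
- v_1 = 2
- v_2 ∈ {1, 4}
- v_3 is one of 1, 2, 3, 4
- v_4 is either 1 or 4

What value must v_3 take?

3

v_1's domain is down to {2}, so v_1 = 2. So v_3 can't be 2.
Among the 3 still-open variables, 3 fits only v_3 (and all 3 values in {1, 3, 4} must be used), so v_3 = 3.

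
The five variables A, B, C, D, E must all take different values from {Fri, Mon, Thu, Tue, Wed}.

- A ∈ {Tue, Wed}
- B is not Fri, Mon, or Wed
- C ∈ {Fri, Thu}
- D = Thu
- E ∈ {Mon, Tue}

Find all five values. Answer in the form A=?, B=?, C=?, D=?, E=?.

A=Wed, B=Tue, C=Fri, D=Thu, E=Mon

D must be Thu (only option left). Eliminate Thu elsewhere: B, C.
B has just one choice, so B = Tue. So A, E can't be Tue.
C has just one choice, so C = Fri.
E has just one choice, so E = Mon.
A's domain is down to {Wed}, so A = Wed.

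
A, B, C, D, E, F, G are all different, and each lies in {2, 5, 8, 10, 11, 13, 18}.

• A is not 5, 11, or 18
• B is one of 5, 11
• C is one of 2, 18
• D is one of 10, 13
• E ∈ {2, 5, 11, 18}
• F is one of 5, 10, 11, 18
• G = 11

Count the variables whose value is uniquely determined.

5

G must be 11 (only option left). Strike 11 from B, E, F.
B's domain is down to {5}, so B = 5. Remove 5 from E, F.
Among the 5 still-open variables, 8 fits only A (and all 5 values in {2, 8, 10, 13, 18} must be used), so A = 8.
The 4 still-open variables together cover exactly {2, 10, 13, 18} — 4 values for 4 variables — and 13 appears only in D's list, so D = 13.
The 3 still-open variables together cover exactly {2, 10, 18} — 3 values for 3 variables — and 10 appears only in F's list, so F = 10.
Determined: A=8, B=5, D=13, F=10, G=11. The other variables each still have more than one consistent value. That makes 5.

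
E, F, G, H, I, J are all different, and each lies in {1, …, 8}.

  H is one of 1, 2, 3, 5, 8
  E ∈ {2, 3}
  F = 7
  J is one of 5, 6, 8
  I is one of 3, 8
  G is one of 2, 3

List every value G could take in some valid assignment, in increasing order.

F has just one choice, so F = 7.
E and G share exactly the 2 values {2, 3}; by pigeonhole those values go to them, so strike 2, 3 from H, I.
I must be 8 (only option left). Remove 8 from H, J.
No further eliminations apply; G can still be any of 2, 3.

2, 3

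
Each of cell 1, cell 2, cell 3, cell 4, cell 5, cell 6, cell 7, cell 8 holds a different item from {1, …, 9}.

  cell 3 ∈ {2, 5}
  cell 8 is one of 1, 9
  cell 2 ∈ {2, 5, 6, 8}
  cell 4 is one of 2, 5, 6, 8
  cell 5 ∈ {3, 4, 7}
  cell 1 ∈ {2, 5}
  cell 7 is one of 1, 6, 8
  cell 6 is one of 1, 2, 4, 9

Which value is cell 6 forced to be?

The 2 variables cell 1 and cell 3 are confined to {2, 5}, which locks those values in; drop them from cell 2, cell 4, cell 6.
cell 2 and cell 4 share exactly the 2 values {6, 8}; by pigeonhole those values go to them, so strike 6, 8 from cell 7.
That leaves cell 7 = 1. Remove 1 from cell 6, cell 8.
cell 8 has just one choice, so cell 8 = 9. Remove 9 from cell 6.
So cell 6 = 4.

4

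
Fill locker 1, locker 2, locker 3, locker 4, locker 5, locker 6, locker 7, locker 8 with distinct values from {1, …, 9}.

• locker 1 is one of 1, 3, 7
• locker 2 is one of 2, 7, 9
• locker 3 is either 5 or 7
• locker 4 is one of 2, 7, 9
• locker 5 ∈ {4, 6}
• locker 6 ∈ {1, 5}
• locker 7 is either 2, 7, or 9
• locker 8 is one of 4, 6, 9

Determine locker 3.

5

Among the 8 variables, 3 fits only locker 1 (and all 8 values in {1, 2, 3, 4, 5, 6, 7, 9} must be used), so locker 1 = 3.
Among the 7 still-open variables, 1 fits only locker 6 (and all 7 values in {1, 2, 4, 5, 6, 7, 9} must be used), so locker 6 = 1.
Among the 6 still-open variables, 5 fits only locker 3 (and all 6 values in {2, 4, 5, 6, 7, 9} must be used), so locker 3 = 5.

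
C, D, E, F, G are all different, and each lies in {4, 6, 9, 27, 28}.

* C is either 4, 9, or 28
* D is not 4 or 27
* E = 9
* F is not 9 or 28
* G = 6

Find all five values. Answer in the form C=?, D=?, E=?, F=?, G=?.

E's domain is down to {9}, so E = 9. Strike 9 from C, D.
G has just one choice, so G = 6. Strike 6 from D, F.
D has just one choice, so D = 28. Remove 28 from C.
C's domain is down to {4}, so C = 4. Eliminate 4 elsewhere: F.
F's domain is down to {27}, so F = 27.

C=4, D=28, E=9, F=27, G=6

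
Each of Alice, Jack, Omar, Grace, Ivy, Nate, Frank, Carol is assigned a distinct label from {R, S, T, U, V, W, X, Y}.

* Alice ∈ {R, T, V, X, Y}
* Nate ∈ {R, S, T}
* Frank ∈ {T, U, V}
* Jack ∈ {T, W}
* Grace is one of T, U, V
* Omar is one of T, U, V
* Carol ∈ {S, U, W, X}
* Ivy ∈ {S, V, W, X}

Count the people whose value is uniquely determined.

3

The 8 variables together cover exactly {R, S, T, U, V, W, X, Y} — 8 values for 8 variables — and Y appears only in Alice's list, so Alice = Y.
The 7 still-open variables draw from only 7 values {R, S, T, U, V, W, X}, so each is used; only Nate can be R, hence Nate = R.
Omar, Grace, Frank share exactly the 3 values {T, U, V}; by pigeonhole those values go to them, so strike T, U, V from Jack, Ivy, Carol.
Jack must be W (only option left). So Ivy, Carol can't be W.
Determined: Alice=Y, Jack=W, Nate=R. The other people each still have more than one consistent value. That makes 3.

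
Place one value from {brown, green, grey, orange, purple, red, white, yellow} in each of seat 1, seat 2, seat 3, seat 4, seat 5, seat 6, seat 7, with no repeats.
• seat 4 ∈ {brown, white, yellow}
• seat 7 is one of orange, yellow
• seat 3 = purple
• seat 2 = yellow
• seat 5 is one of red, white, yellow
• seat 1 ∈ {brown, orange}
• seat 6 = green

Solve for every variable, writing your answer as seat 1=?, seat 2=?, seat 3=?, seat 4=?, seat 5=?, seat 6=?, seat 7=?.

seat 1=brown, seat 2=yellow, seat 3=purple, seat 4=white, seat 5=red, seat 6=green, seat 7=orange

seat 2 has just one choice, so seat 2 = yellow. So seat 4, seat 5, seat 7 can't be yellow.
seat 3's domain is down to {purple}, so seat 3 = purple.
seat 6 has just one choice, so seat 6 = green.
seat 7 has just one choice, so seat 7 = orange. So seat 1 can't be orange.
seat 1 has just one choice, so seat 1 = brown. Strike brown from seat 4.
That leaves seat 4 = white. Remove white from seat 5.
That leaves seat 5 = red.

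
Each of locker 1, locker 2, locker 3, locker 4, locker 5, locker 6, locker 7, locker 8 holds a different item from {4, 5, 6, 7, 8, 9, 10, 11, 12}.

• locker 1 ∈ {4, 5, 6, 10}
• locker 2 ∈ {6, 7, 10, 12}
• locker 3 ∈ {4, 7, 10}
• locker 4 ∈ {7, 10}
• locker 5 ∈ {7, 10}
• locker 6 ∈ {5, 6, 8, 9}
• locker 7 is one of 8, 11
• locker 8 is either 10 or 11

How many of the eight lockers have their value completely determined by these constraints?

3

locker 4 and locker 5 share exactly the 2 values {7, 10}; by pigeonhole those values go to them, so strike 7, 10 from locker 1, locker 2, locker 3, locker 8.
locker 3's domain is down to {4}, so locker 3 = 4. Eliminate 4 elsewhere: locker 1.
locker 8's domain is down to {11}, so locker 8 = 11. Remove 11 from locker 7.
locker 7 must be 8 (only option left). Eliminate 8 elsewhere: locker 6.
Determined: locker 3=4, locker 7=8, locker 8=11. The other lockers each still have more than one consistent value. That makes 3.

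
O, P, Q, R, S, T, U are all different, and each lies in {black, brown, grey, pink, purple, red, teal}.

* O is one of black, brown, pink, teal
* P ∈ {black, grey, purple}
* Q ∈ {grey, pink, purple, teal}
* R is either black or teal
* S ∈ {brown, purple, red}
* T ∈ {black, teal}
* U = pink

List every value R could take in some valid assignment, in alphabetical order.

U has just one choice, so U = pink. Remove pink from O, Q.
Among the 6 still-open variables, red fits only S (and all 6 values in {black, brown, grey, purple, red, teal} must be used), so S = red.
The 5 still-open variables draw from only 5 values {black, brown, grey, purple, teal}, so each is used; only O can be brown, hence O = brown.
R and T share exactly the 2 values {black, teal}; by pigeonhole those values go to them, so strike black, teal from P, Q.
No further eliminations apply; R can still be any of black, teal.

black, teal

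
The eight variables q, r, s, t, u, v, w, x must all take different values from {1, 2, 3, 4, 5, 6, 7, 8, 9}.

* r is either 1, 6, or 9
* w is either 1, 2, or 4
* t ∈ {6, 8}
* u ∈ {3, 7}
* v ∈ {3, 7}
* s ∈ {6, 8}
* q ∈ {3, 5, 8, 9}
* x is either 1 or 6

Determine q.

5

s and t share exactly the 2 values {6, 8}; by pigeonhole those values go to them, so strike 6, 8 from q, r, x.
That leaves x = 1. Eliminate 1 elsewhere: r, w.
r has just one choice, so r = 9. Eliminate 9 elsewhere: q.
u and v share exactly the 2 values {3, 7}; by pigeonhole those values go to them, so strike 3, 7 from q.
So q = 5.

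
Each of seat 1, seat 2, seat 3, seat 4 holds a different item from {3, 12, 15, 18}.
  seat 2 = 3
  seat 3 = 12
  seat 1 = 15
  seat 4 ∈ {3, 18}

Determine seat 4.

18

seat 1 must be 15 (only option left).
seat 2 must be 3 (only option left). Eliminate 3 elsewhere: seat 4.
So seat 4 = 18.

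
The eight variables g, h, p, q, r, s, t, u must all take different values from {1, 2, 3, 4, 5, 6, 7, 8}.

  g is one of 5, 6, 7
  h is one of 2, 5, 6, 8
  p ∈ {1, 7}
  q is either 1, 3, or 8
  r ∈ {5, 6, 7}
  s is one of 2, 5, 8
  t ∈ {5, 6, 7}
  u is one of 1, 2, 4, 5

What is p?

1

The 8 variables together cover exactly {1, 2, 3, 4, 5, 6, 7, 8} — 8 values for 8 variables — and 3 appears only in q's list, so q = 3.
The 7 still-open variables draw from only 7 values {1, 2, 4, 5, 6, 7, 8}, so each is used; only u can be 4, hence u = 4.
Among the 6 still-open variables, 1 fits only p (and all 6 values in {1, 2, 5, 6, 7, 8} must be used), so p = 1.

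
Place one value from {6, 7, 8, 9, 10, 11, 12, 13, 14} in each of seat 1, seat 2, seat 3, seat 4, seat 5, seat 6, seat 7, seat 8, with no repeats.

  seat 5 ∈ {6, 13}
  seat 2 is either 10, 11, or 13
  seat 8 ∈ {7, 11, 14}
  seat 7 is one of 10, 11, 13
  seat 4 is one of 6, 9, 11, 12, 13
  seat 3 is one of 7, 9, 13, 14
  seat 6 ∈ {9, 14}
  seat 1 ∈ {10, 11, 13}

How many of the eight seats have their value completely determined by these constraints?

The 8 variables draw from only 8 values {6, 7, 9, 10, 11, 12, 13, 14}, so each is used; only seat 4 can be 12, hence seat 4 = 12.
Among the 7 still-open variables, 6 fits only seat 5 (and all 7 values in {6, 7, 9, 10, 11, 13, 14} must be used), so seat 5 = 6.
The 3 variables seat 1, seat 2, seat 7 are confined to {10, 11, 13}, which locks those values in; drop them from seat 3, seat 8.
Determined: seat 4=12, seat 5=6. The other seats each still have more than one consistent value. That makes 2.

2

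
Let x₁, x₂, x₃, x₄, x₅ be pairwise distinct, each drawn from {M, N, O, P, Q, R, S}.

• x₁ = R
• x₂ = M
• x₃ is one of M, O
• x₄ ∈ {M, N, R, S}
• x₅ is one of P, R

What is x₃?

x₁'s domain is down to {R}, so x₁ = R. So x₄, x₅ can't be R.
x₂ must be M (only option left). Eliminate M elsewhere: x₃, x₄.
So x₃ = O.

O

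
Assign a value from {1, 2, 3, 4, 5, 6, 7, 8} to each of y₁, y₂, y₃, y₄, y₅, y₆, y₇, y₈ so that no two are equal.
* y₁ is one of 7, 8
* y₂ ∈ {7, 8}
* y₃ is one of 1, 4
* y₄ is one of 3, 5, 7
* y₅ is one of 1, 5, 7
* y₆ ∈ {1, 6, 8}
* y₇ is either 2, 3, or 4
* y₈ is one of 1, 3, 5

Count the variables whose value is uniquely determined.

Among the 8 variables, 2 fits only y₇ (and all 8 values in {1, 2, 3, 4, 5, 6, 7, 8} must be used), so y₇ = 2.
Among the 7 still-open variables, 4 fits only y₃ (and all 7 values in {1, 3, 4, 5, 6, 7, 8} must be used), so y₃ = 4.
The 6 still-open variables draw from only 6 values {1, 3, 5, 6, 7, 8}, so each is used; only y₆ can be 6, hence y₆ = 6.
y₁ and y₂ between them cover only {7, 8} — a naked pair. Remove those values from y₄, y₅.
Determined: y₃=4, y₆=6, y₇=2. The other variables each still have more than one consistent value. That makes 3.

3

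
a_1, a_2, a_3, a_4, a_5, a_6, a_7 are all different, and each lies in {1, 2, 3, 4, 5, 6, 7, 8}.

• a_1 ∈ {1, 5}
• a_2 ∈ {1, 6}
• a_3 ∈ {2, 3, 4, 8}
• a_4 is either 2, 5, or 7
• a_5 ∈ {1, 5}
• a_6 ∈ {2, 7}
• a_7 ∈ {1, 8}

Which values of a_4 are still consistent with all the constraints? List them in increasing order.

2, 7

a_1 and a_5 share exactly the 2 values {1, 5}; by pigeonhole those values go to them, so strike 1, 5 from a_2, a_4, a_7.
a_2 has just one choice, so a_2 = 6.
a_7 has just one choice, so a_7 = 8. Strike 8 from a_3.
a_4 and a_6 share exactly the 2 values {2, 7}; by pigeonhole those values go to them, so strike 2, 7 from a_3.
No further eliminations apply; a_4 can still be any of 2, 7.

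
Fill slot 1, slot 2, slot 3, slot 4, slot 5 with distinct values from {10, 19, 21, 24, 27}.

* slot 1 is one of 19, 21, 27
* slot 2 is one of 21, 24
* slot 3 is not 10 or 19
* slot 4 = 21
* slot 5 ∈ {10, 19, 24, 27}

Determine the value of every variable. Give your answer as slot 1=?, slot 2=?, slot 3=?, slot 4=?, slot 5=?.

slot 4 must be 21 (only option left). Remove 21 from slot 1, slot 2, slot 3.
slot 2's domain is down to {24}, so slot 2 = 24. Remove 24 from slot 3, slot 5.
slot 3 has just one choice, so slot 3 = 27. Remove 27 from slot 1, slot 5.
slot 1's domain is down to {19}, so slot 1 = 19. Strike 19 from slot 5.
slot 5 has just one choice, so slot 5 = 10.

slot 1=19, slot 2=24, slot 3=27, slot 4=21, slot 5=10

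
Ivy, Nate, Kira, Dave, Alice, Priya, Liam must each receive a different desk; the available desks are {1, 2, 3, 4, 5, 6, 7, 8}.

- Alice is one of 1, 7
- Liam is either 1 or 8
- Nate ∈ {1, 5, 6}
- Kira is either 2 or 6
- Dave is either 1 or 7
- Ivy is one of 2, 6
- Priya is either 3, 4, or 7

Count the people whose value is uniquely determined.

Ivy and Kira between them cover only {2, 6} — a naked pair. Remove those values from Nate.
Dave and Alice share exactly the 2 values {1, 7}; by pigeonhole those values go to them, so strike 1, 7 from Nate, Priya, Liam.
Nate's domain is down to {5}, so Nate = 5.
That leaves Liam = 8.
Determined: Nate=5, Liam=8. The other people each still have more than one consistent value. That makes 2.

2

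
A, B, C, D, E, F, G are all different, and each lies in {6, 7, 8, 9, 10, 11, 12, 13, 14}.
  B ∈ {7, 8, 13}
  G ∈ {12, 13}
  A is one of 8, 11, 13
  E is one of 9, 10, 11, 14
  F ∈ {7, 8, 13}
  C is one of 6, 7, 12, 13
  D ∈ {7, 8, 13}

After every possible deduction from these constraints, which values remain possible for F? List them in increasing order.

The 3 variables B, D, F are confined to {7, 8, 13}, which locks those values in; drop them from A, C, G.
That leaves A = 11. Eliminate 11 elsewhere: E.
That leaves G = 12. Strike 12 from C.
C must be 6 (only option left).
No further eliminations apply; F can still be any of 7, 8, 13.

7, 8, 13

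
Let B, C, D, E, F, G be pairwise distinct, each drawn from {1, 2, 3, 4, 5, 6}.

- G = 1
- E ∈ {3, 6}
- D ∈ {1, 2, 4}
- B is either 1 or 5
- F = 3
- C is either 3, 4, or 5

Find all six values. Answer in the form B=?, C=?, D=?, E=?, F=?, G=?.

B=5, C=4, D=2, E=6, F=3, G=1

F must be 3 (only option left). Eliminate 3 elsewhere: C, E.
G has just one choice, so G = 1. So B, D can't be 1.
That leaves B = 5. Remove 5 from C.
C must be 4 (only option left). So D can't be 4.
D must be 2 (only option left).
E has just one choice, so E = 6.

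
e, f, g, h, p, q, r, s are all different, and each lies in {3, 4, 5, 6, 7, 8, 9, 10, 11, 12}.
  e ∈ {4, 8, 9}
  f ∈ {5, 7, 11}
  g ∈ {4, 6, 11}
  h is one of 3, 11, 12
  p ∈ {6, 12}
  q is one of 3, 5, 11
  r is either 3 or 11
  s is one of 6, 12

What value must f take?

7

The 2 variables p and s are confined to {6, 12}, which locks those values in; drop them from g, h.
The 2 variables h and r are confined to {3, 11}, which locks those values in; drop them from f, g, q.
g must be 4 (only option left). So e can't be 4.
That leaves q = 5. Eliminate 5 elsewhere: f.
So f = 7.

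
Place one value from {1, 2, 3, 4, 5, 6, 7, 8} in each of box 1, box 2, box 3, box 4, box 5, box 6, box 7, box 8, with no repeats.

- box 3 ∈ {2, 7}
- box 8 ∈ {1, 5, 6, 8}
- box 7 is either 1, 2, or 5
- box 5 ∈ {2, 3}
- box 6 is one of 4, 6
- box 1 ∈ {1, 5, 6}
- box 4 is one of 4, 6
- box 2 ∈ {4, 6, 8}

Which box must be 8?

box 2

Among the 8 variables, 3 fits only box 5 (and all 8 values in {1, 2, 3, 4, 5, 6, 7, 8} must be used), so box 5 = 3.
The 7 still-open variables draw from only 7 values {1, 2, 4, 5, 6, 7, 8}, so each is used; only box 3 can be 7, hence box 3 = 7.
The 6 still-open variables together cover exactly {1, 2, 4, 5, 6, 8} — 6 values for 6 variables — and 2 appears only in box 7's list, so box 7 = 2.
The 2 variables box 4 and box 6 are confined to {4, 6}, which locks those values in; drop them from box 1, box 2, box 8.
So 8 goes to box 2.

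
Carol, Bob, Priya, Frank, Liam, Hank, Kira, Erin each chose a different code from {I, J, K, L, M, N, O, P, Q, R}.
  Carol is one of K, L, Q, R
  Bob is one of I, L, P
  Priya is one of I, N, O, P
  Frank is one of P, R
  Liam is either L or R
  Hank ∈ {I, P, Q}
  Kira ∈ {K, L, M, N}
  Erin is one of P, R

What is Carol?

The 2 variables Frank and Erin are confined to {P, R}, which locks those values in; drop them from Carol, Bob, Priya, Liam, Hank.
Liam's domain is down to {L}, so Liam = L. Remove L from Carol, Bob, Kira.
That leaves Bob = I. Strike I from Priya, Hank.
Hank has just one choice, so Hank = Q. Strike Q from Carol.
So Carol = K.

K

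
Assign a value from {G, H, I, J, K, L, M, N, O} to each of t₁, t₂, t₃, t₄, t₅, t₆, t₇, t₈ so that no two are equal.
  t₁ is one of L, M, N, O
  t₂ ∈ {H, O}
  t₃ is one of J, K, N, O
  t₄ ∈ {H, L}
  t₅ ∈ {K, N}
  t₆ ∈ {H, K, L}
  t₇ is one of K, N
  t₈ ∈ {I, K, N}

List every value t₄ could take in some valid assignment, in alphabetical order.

Among the 8 variables, I fits only t₈ (and all 8 values in {H, I, J, K, L, M, N, O} must be used), so t₈ = I.
The 7 still-open variables together cover exactly {H, J, K, L, M, N, O} — 7 values for 7 variables — and J appears only in t₃'s list, so t₃ = J.
Among the 6 still-open variables, M fits only t₁ (and all 6 values in {H, K, L, M, N, O} must be used), so t₁ = M.
Among the 5 still-open variables, O fits only t₂ (and all 5 values in {H, K, L, N, O} must be used), so t₂ = O.
t₅ and t₇ between them cover only {K, N} — a naked pair. Remove those values from t₆.
No further eliminations apply; t₄ can still be any of H, L.

H, L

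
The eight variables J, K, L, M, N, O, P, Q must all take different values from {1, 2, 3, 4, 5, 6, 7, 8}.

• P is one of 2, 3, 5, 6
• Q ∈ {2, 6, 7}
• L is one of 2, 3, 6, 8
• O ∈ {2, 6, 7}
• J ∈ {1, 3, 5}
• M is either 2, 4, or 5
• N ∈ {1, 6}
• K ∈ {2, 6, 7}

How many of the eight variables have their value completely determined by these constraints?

3

Among the 8 variables, 4 fits only M (and all 8 values in {1, 2, 3, 4, 5, 6, 7, 8} must be used), so M = 4.
Among the 7 still-open variables, 8 fits only L (and all 7 values in {1, 2, 3, 5, 6, 7, 8} must be used), so L = 8.
K, O, Q between them cover only {2, 6, 7} — a naked triple. Remove those values from N, P.
N has just one choice, so N = 1. Remove 1 from J.
Determined: L=8, M=4, N=1. The other variables each still have more than one consistent value. That makes 3.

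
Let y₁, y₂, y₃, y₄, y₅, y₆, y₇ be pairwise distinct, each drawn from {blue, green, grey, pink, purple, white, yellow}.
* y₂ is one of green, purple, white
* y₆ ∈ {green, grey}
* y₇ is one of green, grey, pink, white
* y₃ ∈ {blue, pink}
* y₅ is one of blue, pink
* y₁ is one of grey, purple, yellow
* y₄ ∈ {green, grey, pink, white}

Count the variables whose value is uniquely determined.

2

The 7 variables together cover exactly {blue, green, grey, pink, purple, white, yellow} — 7 values for 7 variables — and yellow appears only in y₁'s list, so y₁ = yellow.
The 6 still-open variables draw from only 6 values {blue, green, grey, pink, purple, white}, so each is used; only y₂ can be purple, hence y₂ = purple.
y₃ and y₅ between them cover only {blue, pink} — a naked pair. Remove those values from y₄, y₇.
Determined: y₁=yellow, y₂=purple. The other variables each still have more than one consistent value. That makes 2.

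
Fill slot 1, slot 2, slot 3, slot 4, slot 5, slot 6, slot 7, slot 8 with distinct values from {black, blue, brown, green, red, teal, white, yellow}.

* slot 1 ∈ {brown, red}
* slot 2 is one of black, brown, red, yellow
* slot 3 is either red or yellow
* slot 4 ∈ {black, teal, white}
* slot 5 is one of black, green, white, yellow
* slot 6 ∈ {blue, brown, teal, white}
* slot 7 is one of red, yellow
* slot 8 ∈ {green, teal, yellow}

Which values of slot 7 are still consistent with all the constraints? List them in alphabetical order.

red, yellow

The 8 variables together cover exactly {black, blue, brown, green, red, teal, white, yellow} — 8 values for 8 variables — and blue appears only in slot 6's list, so slot 6 = blue.
slot 3 and slot 7 between them cover only {red, yellow} — a naked pair. Remove those values from slot 1, slot 2, slot 5, slot 8.
slot 1 has just one choice, so slot 1 = brown. Eliminate brown elsewhere: slot 2.
slot 2's domain is down to {black}, so slot 2 = black. Remove black from slot 4, slot 5.
No further eliminations apply; slot 7 can still be any of red, yellow.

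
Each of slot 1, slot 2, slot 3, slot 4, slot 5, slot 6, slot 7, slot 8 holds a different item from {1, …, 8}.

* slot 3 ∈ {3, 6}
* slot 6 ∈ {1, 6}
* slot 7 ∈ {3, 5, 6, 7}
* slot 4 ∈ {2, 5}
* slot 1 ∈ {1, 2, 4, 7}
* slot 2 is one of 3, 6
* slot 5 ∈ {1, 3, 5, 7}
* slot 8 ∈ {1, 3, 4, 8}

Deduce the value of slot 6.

1

The 8 variables draw from only 8 values {1, 2, 3, 4, 5, 6, 7, 8}, so each is used; only slot 8 can be 8, hence slot 8 = 8.
The 7 still-open variables draw from only 7 values {1, 2, 3, 4, 5, 6, 7}, so each is used; only slot 1 can be 4, hence slot 1 = 4.
The 6 still-open variables together cover exactly {1, 2, 3, 5, 6, 7} — 6 values for 6 variables — and 2 appears only in slot 4's list, so slot 4 = 2.
slot 2 and slot 3 share exactly the 2 values {3, 6}; by pigeonhole those values go to them, so strike 3, 6 from slot 5, slot 6, slot 7.
So slot 6 = 1.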